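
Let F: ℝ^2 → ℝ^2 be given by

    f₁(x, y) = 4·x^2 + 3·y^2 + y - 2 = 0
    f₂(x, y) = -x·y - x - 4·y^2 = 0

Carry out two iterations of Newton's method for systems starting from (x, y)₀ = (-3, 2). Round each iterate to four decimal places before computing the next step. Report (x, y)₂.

At (-3, 2): F = (48.0000, -7.0000).
Jacobian J = [[8·x, 6·y + 1], [-y - 1, -x - 8·y]].
At the point, J = [[-24.0000, 13.0000], [-3.0000, -13.0000]] (det J = 351.0000).
Solving J·Δ = −F gives Δ = (1.5185, -0.8889).
Then the next iterate is (x, y)₁ = (-1.4815, 1.1111).
Round to (-1.4815, 1.1111) and repeat: F = (11.594099, -1.810578), J = [[-11.8520, 7.6666], [-2.1111, -7.4073]].
Δ = (0.6925, -0.4418), so (x, y)₂ = (-0.7890, 0.6693).

(-0.7890, 0.6693)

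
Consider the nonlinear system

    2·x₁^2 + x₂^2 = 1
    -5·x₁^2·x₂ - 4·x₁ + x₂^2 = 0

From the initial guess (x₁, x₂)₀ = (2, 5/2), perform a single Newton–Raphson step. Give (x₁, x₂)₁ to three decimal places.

(1.600, 0.490)

At (2, 5/2): F = (13.250, -51.750).
Jacobian J = [[4·x₁, 2·x₂], [-10·x₁·x₂ - 4, -5·x₁^2 + 2·x₂]].
At the point, J = [[8.000, 5.000], [-54.000, -15.000]] (det J = 150.000).
Solving J·Δ = −F gives Δ = (-0.400, -2.010).
Then the next iterate is (x₁, x₂)₁ = (1.600, 0.490).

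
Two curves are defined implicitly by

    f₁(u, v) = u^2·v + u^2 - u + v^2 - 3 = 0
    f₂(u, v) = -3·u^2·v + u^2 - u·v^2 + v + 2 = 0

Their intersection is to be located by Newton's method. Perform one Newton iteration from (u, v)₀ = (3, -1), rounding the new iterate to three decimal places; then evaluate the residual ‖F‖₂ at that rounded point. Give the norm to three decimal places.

10.804

At (3, -1): F = (-5.000, 34.000).
Jacobian J = [[2·u·v + 2·u - 1, u^2 + 2·v], [-6·u·v + 2·u - v^2, -3·u^2 - 2·u·v + 1]].
At the point, J = [[-1.000, 7.000], [23.000, -20.000]] (det J = -141.000).
Solving J·Δ = −F gives Δ = (-0.979, 0.574).
Then the next iterate is (u, v)₁ = (2.021, -0.426).
Re-evaluating at (2.021, -0.426): F = (-2.49505, 10.51159), so ‖F‖₂ = 10.804.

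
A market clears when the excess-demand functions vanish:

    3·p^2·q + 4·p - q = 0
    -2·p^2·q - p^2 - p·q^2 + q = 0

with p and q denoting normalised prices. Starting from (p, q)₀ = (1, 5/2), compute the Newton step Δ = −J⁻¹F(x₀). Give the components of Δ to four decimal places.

At (1, 5/2): F = (9.0000, -9.7500).
Jacobian J = [[6·p·q + 4, 3·p^2 - 1], [-4·p·q - 2·p - q^2, -2·p^2 - 2·p·q + 1]].
At the point, J = [[19.0000, 2.0000], [-18.2500, -6.0000]] (det J = -77.5000).
Solving J·Δ = −F gives Δ = (-0.4452, -0.2710).

(-0.4452, -0.2710)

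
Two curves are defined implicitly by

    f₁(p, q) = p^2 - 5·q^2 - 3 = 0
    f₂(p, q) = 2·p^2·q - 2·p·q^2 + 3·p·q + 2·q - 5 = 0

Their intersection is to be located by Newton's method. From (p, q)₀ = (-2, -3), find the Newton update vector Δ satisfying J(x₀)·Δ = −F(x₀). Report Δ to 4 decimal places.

(-1.8235, 1.2235)

At (-2, -3): F = (-44.0000, 19.0000).
Jacobian J = [[2·p, -10·q], [4·p·q - 2·q^2 + 3·q, 2·p^2 - 4·p·q + 3·p + 2]].
At the point, J = [[-4.0000, 30.0000], [-3.0000, -20.0000]] (det J = 170.0000).
Solving J·Δ = −F gives Δ = (-1.8235, 1.2235).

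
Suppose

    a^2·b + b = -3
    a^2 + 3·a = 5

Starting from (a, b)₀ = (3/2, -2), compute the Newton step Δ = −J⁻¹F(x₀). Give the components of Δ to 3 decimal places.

At (3/2, -2): F = (-3.500, 1.750).
Jacobian J = [[2·a·b, a^2 + 1], [2·a + 3, 0]].
At the point, J = [[-6.000, 3.250], [6.000, 0.000]] (det J = -19.500).
Solving J·Δ = −F gives Δ = (-0.292, 0.538).

(-0.292, 0.538)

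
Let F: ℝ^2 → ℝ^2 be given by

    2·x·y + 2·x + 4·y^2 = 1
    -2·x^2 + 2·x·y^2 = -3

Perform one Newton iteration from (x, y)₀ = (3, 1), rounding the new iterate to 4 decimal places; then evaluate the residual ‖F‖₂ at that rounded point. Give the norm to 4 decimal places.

3.4614

At (3, 1): F = (15.0000, -9.0000).
Jacobian J = [[2·y + 2, 2·x + 8·y], [-4·x + 2·y^2, 4·x·y]].
At the point, J = [[4.0000, 14.0000], [-10.0000, 12.0000]] (det J = 188.0000).
Solving J·Δ = −F gives Δ = (-1.6277, -0.6064).
Then the next iterate is (x, y)₁ = (1.3723, 0.3936).
Re-evaluating at (1.3723, 0.3936): F = (3.444558, -0.341219), so ‖F‖₂ = 3.4614.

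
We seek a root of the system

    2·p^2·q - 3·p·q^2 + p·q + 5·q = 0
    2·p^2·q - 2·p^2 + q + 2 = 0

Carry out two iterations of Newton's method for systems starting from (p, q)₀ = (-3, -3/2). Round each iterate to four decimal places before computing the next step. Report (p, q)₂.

(-0.7544, -1.5108)

At (-3, -3/2): F = (-9.7500, -44.5000).
Jacobian J = [[4·p·q - 3·q^2 + q, 2·p^2 - 6·p·q + p + 5], [4·p·q - 4·p, 2·p^2 + 1]].
At the point, J = [[9.7500, -7.0000], [30.0000, 19.0000]] (det J = 395.2500).
Solving J·Δ = −F gives Δ = (1.2568, 0.3577).
Then the next iterate is (p, q)₁ = (-1.7432, -1.1423).
Round to (-1.7432, -1.1423) and repeat: F = (-3.838722, -12.162112), J = [[2.908182, -2.613252], [14.937829, 7.077492]].
Δ = (0.9888, -0.3685), so (p, q)₂ = (-0.7544, -1.5108).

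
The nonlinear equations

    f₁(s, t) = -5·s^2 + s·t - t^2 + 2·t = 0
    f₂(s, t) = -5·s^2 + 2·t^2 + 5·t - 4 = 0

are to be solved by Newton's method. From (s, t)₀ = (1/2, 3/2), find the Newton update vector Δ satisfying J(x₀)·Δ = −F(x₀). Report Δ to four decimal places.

At (1/2, 3/2): F = (0.2500, 6.7500).
Jacobian J = [[-10·s + t, s - 2·t + 2], [-10·s, 4·t + 5]].
At the point, J = [[-3.5000, -0.5000], [-5.0000, 11.0000]] (det J = -41.0000).
Solving J·Δ = −F gives Δ = (0.1494, -0.5457).

(0.1494, -0.5457)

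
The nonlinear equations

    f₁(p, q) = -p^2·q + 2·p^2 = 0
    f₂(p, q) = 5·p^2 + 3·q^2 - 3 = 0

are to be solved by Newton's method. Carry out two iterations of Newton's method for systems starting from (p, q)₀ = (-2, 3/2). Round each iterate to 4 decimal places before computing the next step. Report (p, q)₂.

(-0.2702, 1.2149)

At (-2, 3/2): F = (2.0000, 23.7500).
Jacobian J = [[-2·p·q + 4·p, -p^2], [10·p, 6·q]].
At the point, J = [[-2.0000, -4.0000], [-20.0000, 9.0000]] (det J = -98.0000).
Solving J·Δ = −F gives Δ = (1.1531, -0.0765).
Then the next iterate is (p, q)₁ = (-0.8469, 1.4235).
Round to (-0.8469, 1.4235) and repeat: F = (0.413489, 6.665255), J = [[-0.976476, -0.717240], [-8.4690, 8.5410]].
Δ = (0.5767, -0.2086), so (p, q)₂ = (-0.2702, 1.2149).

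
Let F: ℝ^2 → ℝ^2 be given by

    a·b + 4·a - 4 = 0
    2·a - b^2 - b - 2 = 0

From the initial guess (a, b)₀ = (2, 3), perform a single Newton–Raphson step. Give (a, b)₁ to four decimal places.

(1.0566, 1.3019)

At (2, 3): F = (10.0000, -10.0000).
Jacobian J = [[b + 4, a], [2, -2·b - 1]].
At the point, J = [[7.0000, 2.0000], [2.0000, -7.0000]] (det J = -53.0000).
Solving J·Δ = −F gives Δ = (-0.9434, -1.6981).
Then the next iterate is (a, b)₁ = (1.0566, 1.3019).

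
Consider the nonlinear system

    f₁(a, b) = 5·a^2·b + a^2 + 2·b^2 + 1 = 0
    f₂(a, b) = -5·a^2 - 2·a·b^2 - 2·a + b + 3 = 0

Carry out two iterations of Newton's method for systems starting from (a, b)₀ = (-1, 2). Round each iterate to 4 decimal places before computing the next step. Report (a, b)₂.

At (-1, 2): F = (20.0000, 10.0000).
Jacobian J = [[10·a·b + 2·a, 5·a^2 + 4·b], [-10·a - 2·b^2 - 2, -4·a·b + 1]].
At the point, J = [[-22.0000, 13.0000], [0.0000, 9.0000]] (det J = -198.0000).
Solving J·Δ = −F gives Δ = (0.2525, -1.1111).
Then the next iterate is (a, b)₁ = (-0.7475, 0.8889).
Round to (-0.7475, 0.8889) and repeat: F = (5.622435, 3.771383), J = [[-8.139527, 6.349381], [3.894714, 3.657811]].
Δ = (-0.0620, -0.9650), so (a, b)₂ = (-0.8095, -0.0761).

(-0.8095, -0.0761)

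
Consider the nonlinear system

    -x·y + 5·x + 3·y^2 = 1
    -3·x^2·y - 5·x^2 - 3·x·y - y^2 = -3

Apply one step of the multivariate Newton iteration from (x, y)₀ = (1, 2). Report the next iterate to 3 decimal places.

(0.791, 0.784)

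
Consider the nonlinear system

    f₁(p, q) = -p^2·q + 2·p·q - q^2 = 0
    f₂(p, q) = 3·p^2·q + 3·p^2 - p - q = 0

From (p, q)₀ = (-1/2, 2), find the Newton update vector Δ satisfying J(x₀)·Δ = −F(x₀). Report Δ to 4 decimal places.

At (-1/2, 2): F = (-6.5000, 0.7500).
Jacobian J = [[-2·p·q + 2·q, -p^2 + 2·p - 2·q], [6·p·q + 6·p - 1, 3·p^2 - 1]].
At the point, J = [[6.0000, -5.2500], [-10.0000, -0.2500]] (det J = -54.0000).
Solving J·Δ = −F gives Δ = (0.1030, -1.1204).

(0.1030, -1.1204)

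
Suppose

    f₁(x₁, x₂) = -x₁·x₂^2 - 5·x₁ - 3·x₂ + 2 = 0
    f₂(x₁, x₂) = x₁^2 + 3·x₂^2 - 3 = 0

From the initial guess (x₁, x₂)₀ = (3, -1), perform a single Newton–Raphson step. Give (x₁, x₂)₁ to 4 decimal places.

At (3, -1): F = (-13.0000, 9.0000).
Jacobian J = [[-x₂^2 - 5, -2·x₁·x₂ - 3], [2·x₁, 6·x₂]].
At the point, J = [[-6.0000, 3.0000], [6.0000, -6.0000]] (det J = 18.0000).
Solving J·Δ = −F gives Δ = (-2.8333, -1.3333).
Then the next iterate is (x₁, x₂)₁ = (0.1667, -2.3333).

(0.1667, -2.3333)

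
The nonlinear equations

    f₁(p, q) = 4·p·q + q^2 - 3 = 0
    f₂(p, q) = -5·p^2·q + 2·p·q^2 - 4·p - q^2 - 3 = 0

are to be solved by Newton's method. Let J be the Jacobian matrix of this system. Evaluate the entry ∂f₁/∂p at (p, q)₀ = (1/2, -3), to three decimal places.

-12.000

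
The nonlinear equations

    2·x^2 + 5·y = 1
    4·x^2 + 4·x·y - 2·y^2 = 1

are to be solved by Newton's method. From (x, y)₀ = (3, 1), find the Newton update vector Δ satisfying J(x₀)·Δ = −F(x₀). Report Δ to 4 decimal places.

(-1.1136, -1.7273)

At (3, 1): F = (22.0000, 45.0000).
Jacobian J = [[4·x, 5], [8·x + 4·y, 4·x - 4·y]].
At the point, J = [[12.0000, 5.0000], [28.0000, 8.0000]] (det J = -44.0000).
Solving J·Δ = −F gives Δ = (-1.1136, -1.7273).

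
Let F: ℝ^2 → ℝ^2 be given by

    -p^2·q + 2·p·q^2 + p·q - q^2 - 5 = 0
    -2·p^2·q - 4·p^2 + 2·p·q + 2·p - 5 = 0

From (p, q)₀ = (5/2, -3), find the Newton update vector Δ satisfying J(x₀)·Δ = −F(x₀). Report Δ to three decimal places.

At (5/2, -3): F = (42.250, -2.500).
Jacobian J = [[-2·p·q + 2·q^2 + q, -p^2 + 4·p·q + p - 2·q], [-4·p·q - 8·p + 2·q + 2, -2·p^2 + 2·p]].
At the point, J = [[30.000, -27.750], [6.000, -7.500]] (det J = -58.500).
Solving J·Δ = −F gives Δ = (-6.603, -5.615).

(-6.603, -5.615)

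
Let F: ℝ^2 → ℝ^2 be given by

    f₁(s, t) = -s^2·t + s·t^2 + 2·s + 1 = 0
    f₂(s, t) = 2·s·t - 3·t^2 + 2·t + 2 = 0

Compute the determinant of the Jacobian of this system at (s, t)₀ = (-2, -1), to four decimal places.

J = [[-2·s·t + t^2 + 2, -s^2 + 2·s·t], [2·t, 2·s - 6·t + 2]].
At the point, J = [[-1.0000, 0.0000], [-2.0000, 4.0000]].
det J = -4.0000.

-4.0000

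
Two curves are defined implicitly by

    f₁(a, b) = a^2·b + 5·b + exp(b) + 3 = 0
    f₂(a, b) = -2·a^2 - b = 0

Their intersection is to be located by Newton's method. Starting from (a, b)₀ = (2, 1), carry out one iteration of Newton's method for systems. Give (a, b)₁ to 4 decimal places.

(0.9889, 0.0891)

At (2, 1): F = (14.718282, -9.0000).
Jacobian J = [[2·a·b, a^2 + exp(b) + 5], [-4·a, -1]].
At the point, J = [[4.0000, 11.718282], [-8.0000, -1.0000]] (det J = 89.746255).
Solving J·Δ = −F gives Δ = (-1.0111, -0.9109).
Then the next iterate is (a, b)₁ = (0.9889, 0.0891).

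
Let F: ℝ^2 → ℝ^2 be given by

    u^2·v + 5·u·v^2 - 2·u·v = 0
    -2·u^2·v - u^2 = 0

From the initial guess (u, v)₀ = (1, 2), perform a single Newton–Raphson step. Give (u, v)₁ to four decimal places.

(0.6067, 1.4667)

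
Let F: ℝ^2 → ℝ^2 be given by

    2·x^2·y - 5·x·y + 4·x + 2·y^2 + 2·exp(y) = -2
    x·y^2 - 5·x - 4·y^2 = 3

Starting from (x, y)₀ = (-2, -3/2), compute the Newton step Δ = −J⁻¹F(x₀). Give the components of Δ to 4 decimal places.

At (-2, -3/2): F = (-28.053740, -6.5000).
Jacobian J = [[4·x·y - 5·y + 4, 2·x^2 - 5·x + 4·y + 2·exp(y)], [y^2 - 5, 2·x·y - 8·y]].
At the point, J = [[23.5000, 12.446260], [-2.7500, 18.0000]] (det J = 457.227216).
Solving J·Δ = −F gives Δ = (0.9275, 0.5028).

(0.9275, 0.5028)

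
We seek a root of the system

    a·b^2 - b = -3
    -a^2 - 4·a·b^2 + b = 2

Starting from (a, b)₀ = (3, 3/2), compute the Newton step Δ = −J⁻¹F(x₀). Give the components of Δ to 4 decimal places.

At (3, 3/2): F = (8.2500, -36.5000).
Jacobian J = [[b^2, 2·a·b - 1], [-2·a - 4·b^2, -8·a·b + 1]].
At the point, J = [[2.2500, 8.0000], [-15.0000, -35.0000]] (det J = 41.2500).
Solving J·Δ = −F gives Δ = (-0.0788, -1.0091).

(-0.0788, -1.0091)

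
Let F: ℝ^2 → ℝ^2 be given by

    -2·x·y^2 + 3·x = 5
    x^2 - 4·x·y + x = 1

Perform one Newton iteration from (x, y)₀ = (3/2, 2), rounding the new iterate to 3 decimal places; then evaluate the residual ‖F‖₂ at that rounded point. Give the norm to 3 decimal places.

At (3/2, 2): F = (-12.500, -9.250).
Jacobian J = [[-2·y^2 + 3, -4·x·y], [2·x - 4·y + 1, -4·x]].
At the point, J = [[-5.000, -12.000], [-4.000, -6.000]] (det J = -18.000).
Solving J·Δ = −F gives Δ = (-2.000, -0.208).
Then the next iterate is (x, y)₁ = (-0.500, 1.792).
Re-evaluating at (-0.500, 1.792): F = (-3.28874, 2.334), so ‖F‖₂ = 4.033.

4.033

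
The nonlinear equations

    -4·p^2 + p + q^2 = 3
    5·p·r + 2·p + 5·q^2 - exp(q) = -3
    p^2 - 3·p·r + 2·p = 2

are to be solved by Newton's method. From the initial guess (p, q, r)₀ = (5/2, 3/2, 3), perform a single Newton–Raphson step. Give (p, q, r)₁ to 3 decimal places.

(1.109, 0.438, 1.604)

At (5/2, 3/2, 3): F = (-23.250, 52.26831, -13.250).
Jacobian J = [[-8·p + 1, 2·q, 0], [5·r + 2, 10·q - exp(q), 5·p], [2·p - 3·r + 2, 0, -3·p]].
At the point, J = [[-19.000, 3.000, 0.000], [17.000, 10.51831, 12.500], [-2.000, 0.000, -7.500]] (det J = 1806.35931).
Solving J·Δ = −F gives Δ = (-1.391, -1.062, -1.396).
Then the next iterate is (p, q, r)₁ = (1.109, 0.438, 1.604).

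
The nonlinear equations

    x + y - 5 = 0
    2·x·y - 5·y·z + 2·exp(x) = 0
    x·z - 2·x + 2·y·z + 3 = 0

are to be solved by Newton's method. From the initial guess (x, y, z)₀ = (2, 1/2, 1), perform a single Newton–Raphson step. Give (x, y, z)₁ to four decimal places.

At (2, 1/2, 1): F = (-2.5000, 14.278112, 2.0000).
Jacobian J = [[1, 1, 0], [2·y + 2·exp(x), 2·x - 5·z, -5·y], [z - 2, 2·z, x + 2·y]].
At the point, J = [[1.0000, 1.0000, 0.0000], [15.778112, -1.0000, -2.5000], [-1.0000, 2.0000, 3.0000]] (det J = -42.834337).
Solving J·Δ = −F gives Δ = (-1.2335, 3.7335, -3.5668).
Then the next iterate is (x, y, z)₁ = (0.7665, 4.2335, -2.5668).

(0.7665, 4.2335, -2.5668)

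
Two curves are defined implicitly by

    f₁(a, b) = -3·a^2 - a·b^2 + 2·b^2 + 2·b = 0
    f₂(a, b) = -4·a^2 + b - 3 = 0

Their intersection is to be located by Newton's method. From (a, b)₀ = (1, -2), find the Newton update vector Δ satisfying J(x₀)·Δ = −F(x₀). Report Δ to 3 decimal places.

(-0.808, 2.538)

At (1, -2): F = (-3.000, -9.000).
Jacobian J = [[-6·a - b^2, -2·a·b + 4·b + 2], [-8·a, 1]].
At the point, J = [[-10.000, -2.000], [-8.000, 1.000]] (det J = -26.000).
Solving J·Δ = −F gives Δ = (-0.808, 2.538).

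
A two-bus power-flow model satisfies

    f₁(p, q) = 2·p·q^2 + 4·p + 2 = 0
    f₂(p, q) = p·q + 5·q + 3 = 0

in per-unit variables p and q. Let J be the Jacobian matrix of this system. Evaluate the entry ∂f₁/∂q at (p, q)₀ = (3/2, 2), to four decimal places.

∂f₁/∂q = 4·p·q.
At (3/2, 2) this is 12.0000.

12.0000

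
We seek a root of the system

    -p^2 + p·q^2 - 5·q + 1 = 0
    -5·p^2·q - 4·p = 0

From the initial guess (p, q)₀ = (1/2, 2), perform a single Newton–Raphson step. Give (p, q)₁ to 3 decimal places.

(0.403, -0.514)

At (1/2, 2): F = (-7.250, -4.500).
Jacobian J = [[-2·p + q^2, 2·p·q - 5], [-10·p·q - 4, -5·p^2]].
At the point, J = [[3.000, -3.000], [-14.000, -1.250]] (det J = -45.750).
Solving J·Δ = −F gives Δ = (-0.097, -2.514).
Then the next iterate is (p, q)₁ = (0.403, -0.514).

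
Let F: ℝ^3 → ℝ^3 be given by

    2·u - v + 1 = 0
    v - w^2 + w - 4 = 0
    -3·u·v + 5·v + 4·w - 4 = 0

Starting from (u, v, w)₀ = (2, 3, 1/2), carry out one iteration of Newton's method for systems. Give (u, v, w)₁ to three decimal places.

At (2, 3, 1/2): F = (2.000, -0.750, -5.000).
Jacobian J = [[2, -1, 0], [0, 1, -2·w + 1], [-3·v, -3·u + 5, 4]].
At the point, J = [[2.000, -1.000, 0.000], [0.000, 1.000, 0.000], [-9.000, -1.000, 4.000]] (det J = 8.000).
Solving J·Δ = −F gives Δ = (-0.625, 0.750, 0.031).
Then the next iterate is (u, v, w)₁ = (1.375, 3.750, 0.531).

(1.375, 3.750, 0.531)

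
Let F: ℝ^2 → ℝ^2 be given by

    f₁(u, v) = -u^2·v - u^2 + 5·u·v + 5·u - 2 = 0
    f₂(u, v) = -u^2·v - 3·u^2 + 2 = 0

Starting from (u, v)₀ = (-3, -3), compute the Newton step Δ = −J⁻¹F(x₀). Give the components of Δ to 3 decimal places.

(1.848, 0.222)

At (-3, -3): F = (46.000, 2.000).
Jacobian J = [[-2·u·v - 2·u + 5·v + 5, -u^2 + 5·u], [-2·u·v - 6·u, -u^2]].
At the point, J = [[-22.000, -24.000], [0.000, -9.000]] (det J = 198.000).
Solving J·Δ = −F gives Δ = (1.848, 0.222).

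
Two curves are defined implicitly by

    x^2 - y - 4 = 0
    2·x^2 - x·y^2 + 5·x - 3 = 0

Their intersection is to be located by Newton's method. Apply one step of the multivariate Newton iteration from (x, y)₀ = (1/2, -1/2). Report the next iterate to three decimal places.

(0.741, -3.509)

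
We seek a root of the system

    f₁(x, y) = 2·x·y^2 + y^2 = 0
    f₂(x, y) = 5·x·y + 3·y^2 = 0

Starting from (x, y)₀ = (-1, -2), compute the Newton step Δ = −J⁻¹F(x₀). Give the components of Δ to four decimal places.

At (-1, -2): F = (-4.0000, 22.0000).
Jacobian J = [[2·y^2, 4·x·y + 2·y], [5·y, 5·x + 6·y]].
At the point, J = [[8.0000, 4.0000], [-10.0000, -17.0000]] (det J = -96.0000).
Solving J·Δ = −F gives Δ = (-0.2083, 1.4167).

(-0.2083, 1.4167)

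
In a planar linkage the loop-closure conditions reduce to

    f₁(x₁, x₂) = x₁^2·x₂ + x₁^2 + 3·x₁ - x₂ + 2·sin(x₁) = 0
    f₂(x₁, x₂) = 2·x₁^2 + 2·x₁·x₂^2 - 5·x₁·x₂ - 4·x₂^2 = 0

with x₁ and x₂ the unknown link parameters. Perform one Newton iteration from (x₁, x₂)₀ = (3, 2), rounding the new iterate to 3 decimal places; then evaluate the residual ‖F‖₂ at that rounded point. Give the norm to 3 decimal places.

14.396

At (3, 2): F = (34.28224, -4.000).
Jacobian J = [[2·x₁·x₂ + 2·x₁ + 2·cos(x₁) + 3, x₁^2 - 1], [4·x₁ + 2·x₂^2 - 5·x₂, 4·x₁·x₂ - 5·x₁ - 8·x₂]].
At the point, J = [[19.02002, 8.000], [10.000, -7.000]] (det J = -213.14011).
Solving J·Δ = −F gives Δ = (-0.976, -1.965).
Then the next iterate is (x₁, x₂)₁ = (2.024, 0.035).
Re-evaluating at (2.024, 0.035): F = (12.07505, 7.83901), so ‖F‖₂ = 14.396.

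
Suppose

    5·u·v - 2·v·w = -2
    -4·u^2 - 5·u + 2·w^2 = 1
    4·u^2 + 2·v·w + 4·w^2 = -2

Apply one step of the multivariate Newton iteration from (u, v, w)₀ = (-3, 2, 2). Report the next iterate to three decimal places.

At (-3, 2, 2): F = (-36.000, -14.000, 62.000).
Jacobian J = [[5·v, 5·u - 2·w, -2·v], [-8·u - 5, 0, 4·w], [8·u, 2·w, 2·v + 8·w]].
At the point, J = [[10.000, -19.000, -4.000], [19.000, 0.000, 8.000], [-24.000, 4.000, 20.000]] (det J = 10244.000).
Solving J·Δ = −F gives Δ = (1.305, -0.924, -1.349).
Then the next iterate is (u, v, w)₁ = (-1.695, 1.076, 0.651).

(-1.695, 1.076, 0.651)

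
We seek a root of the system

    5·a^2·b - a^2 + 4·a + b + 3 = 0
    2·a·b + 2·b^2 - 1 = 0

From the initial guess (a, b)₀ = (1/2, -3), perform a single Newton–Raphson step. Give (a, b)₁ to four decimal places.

(0.5653, -1.7629)

At (1/2, -3): F = (-2.0000, 14.0000).
Jacobian J = [[10·a·b - 2·a + 4, 5·a^2 + 1], [2·b, 2·a + 4·b]].
At the point, J = [[-12.0000, 2.2500], [-6.0000, -11.0000]] (det J = 145.5000).
Solving J·Δ = −F gives Δ = (0.0653, 1.2371).
Then the next iterate is (a, b)₁ = (0.5653, -1.7629).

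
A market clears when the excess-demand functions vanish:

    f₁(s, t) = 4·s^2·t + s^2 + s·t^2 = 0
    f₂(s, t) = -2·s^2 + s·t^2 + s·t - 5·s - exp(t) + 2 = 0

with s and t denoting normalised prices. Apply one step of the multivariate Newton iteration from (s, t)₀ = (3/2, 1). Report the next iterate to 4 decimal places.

At (3/2, 1): F = (12.7500, -9.718282).
Jacobian J = [[8·s·t + 2·s + t^2, 4·s^2 + 2·s·t], [-4·s + t^2 + t - 5, 2·s·t + s - exp(t)]].
At the point, J = [[16.0000, 12.0000], [-9.0000, 1.781718]] (det J = 136.507491).
Solving J·Δ = −F gives Δ = (-1.0207, 0.2985).
Then the next iterate is (s, t)₁ = (0.4793, 1.2985).

(0.4793, 1.2985)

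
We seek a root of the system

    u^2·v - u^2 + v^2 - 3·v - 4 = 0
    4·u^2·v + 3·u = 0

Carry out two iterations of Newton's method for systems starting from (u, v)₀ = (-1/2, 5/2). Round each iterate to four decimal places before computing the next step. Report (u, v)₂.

At (-1/2, 5/2): F = (-4.8750, 1.0000).
Jacobian J = [[2·u·v - 2·u, u^2 + 2·v - 3], [8·u·v + 3, 4·u^2]].
At the point, J = [[-1.5000, 2.2500], [-7.0000, 1.0000]] (det J = 14.2500).
Solving J·Δ = −F gives Δ = (0.5000, 2.5000).
Then the next iterate is (u, v)₁ = (0.0000, 5.0000).
Round to (0.0000, 5.0000) and repeat: F = (6.0000, 0.0000), J = [[0.0000, 7.0000], [3.0000, 0.0000]].
Δ = (0.0000, -0.8571), so (u, v)₂ = (0.0000, 4.1429).

(0.0000, 4.1429)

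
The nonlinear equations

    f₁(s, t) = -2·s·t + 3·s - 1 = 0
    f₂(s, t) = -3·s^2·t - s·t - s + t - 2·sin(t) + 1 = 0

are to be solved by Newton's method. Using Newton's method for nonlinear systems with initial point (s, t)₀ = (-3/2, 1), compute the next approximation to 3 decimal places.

(-0.603, 1.534)

At (-3/2, 1): F = (-2.500, -3.43294).
Jacobian J = [[-2·t + 3, -2·s], [-6·s·t - t - 1, -3·s^2 - s - 2·cos(t) + 1]].
At the point, J = [[1.000, 3.000], [7.000, -5.33060]] (det J = -26.33060).
Solving J·Δ = −F gives Δ = (0.897, 0.534).
Then the next iterate is (s, t)₁ = (-0.603, 1.534).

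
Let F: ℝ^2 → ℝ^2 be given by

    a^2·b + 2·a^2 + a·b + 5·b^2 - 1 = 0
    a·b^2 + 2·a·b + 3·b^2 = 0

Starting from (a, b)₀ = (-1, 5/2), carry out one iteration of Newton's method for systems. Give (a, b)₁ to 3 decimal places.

(-0.788, 1.265)

At (-1, 5/2): F = (32.250, 7.500).
Jacobian J = [[2·a·b + 4·a + b, a^2 + a + 10·b], [b^2 + 2·b, 2·a·b + 2·a + 6·b]].
At the point, J = [[-6.500, 25.000], [11.250, 8.000]] (det J = -333.250).
Solving J·Δ = −F gives Δ = (0.212, -1.235).
Then the next iterate is (a, b)₁ = (-0.788, 1.265).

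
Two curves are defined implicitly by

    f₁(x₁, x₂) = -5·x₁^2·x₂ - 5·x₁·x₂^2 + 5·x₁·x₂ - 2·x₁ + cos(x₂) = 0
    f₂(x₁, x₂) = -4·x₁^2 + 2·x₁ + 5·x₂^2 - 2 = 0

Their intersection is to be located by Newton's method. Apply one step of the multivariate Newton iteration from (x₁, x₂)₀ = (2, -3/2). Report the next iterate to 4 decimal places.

At (2, -3/2): F = (-11.429263, -2.7500).
Jacobian J = [[-10·x₁·x₂ - 5·x₂^2 + 5·x₂ - 2, -5·x₁^2 - 10·x₁·x₂ + 5·x₁ - sin(x₂)], [-8·x₁ + 2, 10·x₂]].
At the point, J = [[9.2500, 20.997495], [-14.0000, -15.0000]] (det J = 155.214930).
Solving J·Δ = −F gives Δ = (-1.4765, 1.1948).
Then the next iterate is (x₁, x₂)₁ = (0.5235, -0.3052).

(0.5235, -0.3052)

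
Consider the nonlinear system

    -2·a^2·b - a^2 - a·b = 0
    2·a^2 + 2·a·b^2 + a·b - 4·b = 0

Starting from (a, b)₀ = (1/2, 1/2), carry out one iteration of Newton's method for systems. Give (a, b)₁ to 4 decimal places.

At (1/2, 1/2): F = (-0.7500, -1.0000).
Jacobian J = [[-4·a·b - 2·a - b, -2·a^2 - a], [4·a + 2·b^2 + b, 4·a·b + a - 4]].
At the point, J = [[-2.5000, -1.0000], [3.0000, -2.5000]] (det J = 9.2500).
Solving J·Δ = −F gives Δ = (-0.0946, -0.5135).
Then the next iterate is (a, b)₁ = (0.4054, -0.0135).

(0.4054, -0.0135)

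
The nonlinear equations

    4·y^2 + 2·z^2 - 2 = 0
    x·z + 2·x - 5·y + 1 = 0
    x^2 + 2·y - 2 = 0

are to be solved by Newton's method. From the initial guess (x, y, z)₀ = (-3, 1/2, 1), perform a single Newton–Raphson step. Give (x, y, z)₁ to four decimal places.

At (-3, 1/2, 1): F = (1.0000, -10.5000, 8.0000).
Jacobian J = [[0, 8·y, 4·z], [z + 2, -5, x], [2·x, 2, 0]].
At the point, J = [[0.0000, 4.0000, 4.0000], [3.0000, -5.0000, -3.0000], [-6.0000, 2.0000, 0.0000]] (det J = -24.0000).
Solving J·Δ = −F gives Δ = (-0.5833, -5.7500, 5.5000).
Then the next iterate is (x, y, z)₁ = (-3.5833, -5.2500, 6.5000).

(-3.5833, -5.2500, 6.5000)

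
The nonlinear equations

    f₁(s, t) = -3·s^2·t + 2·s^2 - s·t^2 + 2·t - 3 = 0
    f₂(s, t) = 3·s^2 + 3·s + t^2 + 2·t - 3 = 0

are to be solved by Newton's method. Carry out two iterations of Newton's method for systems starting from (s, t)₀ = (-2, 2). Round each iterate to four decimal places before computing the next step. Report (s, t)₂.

(-1.4891, 0.4053)

At (-2, 2): F = (-7.0000, 11.0000).
Jacobian J = [[-6·s·t + 4·s - t^2, -3·s^2 - 2·s·t + 2], [6·s + 3, 2·t + 2]].
At the point, J = [[12.0000, -2.0000], [-9.0000, 6.0000]] (det J = 54.0000).
Solving J·Δ = −F gives Δ = (0.3704, -1.2778).
Then the next iterate is (s, t)₁ = (-1.6296, 0.7222).
Round to (-1.6296, 0.7222) and repeat: F = (-1.148067, 2.043961), J = [[0.021410, -3.612994], [-6.7776, 3.4444]].
Δ = (0.1405, -0.3169), so (s, t)₂ = (-1.4891, 0.4053).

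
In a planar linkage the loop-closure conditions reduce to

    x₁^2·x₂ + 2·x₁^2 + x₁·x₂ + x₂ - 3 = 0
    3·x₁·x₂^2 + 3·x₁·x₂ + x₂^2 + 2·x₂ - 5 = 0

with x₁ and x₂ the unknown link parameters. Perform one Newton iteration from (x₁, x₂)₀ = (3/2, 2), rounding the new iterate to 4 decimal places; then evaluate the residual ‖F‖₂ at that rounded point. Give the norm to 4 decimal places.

8.1330

At (3/2, 2): F = (11.0000, 30.0000).
Jacobian J = [[2·x₁·x₂ + 4·x₁ + x₂, x₁^2 + x₁ + 1], [3·x₂^2 + 3·x₂, 6·x₁·x₂ + 3·x₁ + 2·x₂ + 2]].
At the point, J = [[14.0000, 4.7500], [18.0000, 28.5000]] (det J = 313.5000).
Solving J·Δ = −F gives Δ = (-0.5455, -0.7081).
Then the next iterate is (x₁, x₂)₁ = (0.9545, 1.2919).
Re-evaluating at (0.9545, 1.2919): F = (2.524171, 7.731359), so ‖F‖₂ = 8.1330.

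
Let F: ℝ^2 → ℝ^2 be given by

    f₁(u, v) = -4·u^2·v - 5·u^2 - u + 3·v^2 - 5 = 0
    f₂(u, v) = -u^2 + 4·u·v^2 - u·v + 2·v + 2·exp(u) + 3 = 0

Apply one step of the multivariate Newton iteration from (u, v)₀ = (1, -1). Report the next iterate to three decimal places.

At (1, -1): F = (-4.000, 10.43656).
Jacobian J = [[-8·u·v - 10·u - 1, -4·u^2 + 6·v], [-2·u + 4·v^2 - v + 2·exp(u), 8·u·v - u + 2]].
At the point, J = [[-3.000, -10.000], [8.43656, -7.000]] (det J = 105.36564).
Solving J·Δ = −F gives Δ = (-1.256, -0.023).
Then the next iterate is (u, v)₁ = (-0.256, -1.023).

(-0.256, -1.023)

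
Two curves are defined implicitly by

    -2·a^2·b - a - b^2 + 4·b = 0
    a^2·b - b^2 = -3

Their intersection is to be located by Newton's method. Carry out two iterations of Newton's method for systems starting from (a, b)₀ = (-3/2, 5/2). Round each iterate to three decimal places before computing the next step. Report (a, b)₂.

(-1.031, 2.337)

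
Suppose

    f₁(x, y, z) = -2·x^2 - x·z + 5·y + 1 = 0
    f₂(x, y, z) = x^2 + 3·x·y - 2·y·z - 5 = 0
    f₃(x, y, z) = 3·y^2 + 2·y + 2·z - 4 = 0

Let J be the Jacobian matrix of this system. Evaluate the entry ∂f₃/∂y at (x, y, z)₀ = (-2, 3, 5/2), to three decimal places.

20.000

∂f₃/∂y = 6·y + 2.
At (-2, 3, 5/2) this is 20.000.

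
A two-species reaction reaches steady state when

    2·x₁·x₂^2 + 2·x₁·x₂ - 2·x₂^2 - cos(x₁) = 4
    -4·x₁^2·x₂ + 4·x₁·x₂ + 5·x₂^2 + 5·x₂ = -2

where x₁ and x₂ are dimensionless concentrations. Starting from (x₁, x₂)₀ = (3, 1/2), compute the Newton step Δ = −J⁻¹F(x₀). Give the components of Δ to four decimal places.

(-0.6315, 0.0046)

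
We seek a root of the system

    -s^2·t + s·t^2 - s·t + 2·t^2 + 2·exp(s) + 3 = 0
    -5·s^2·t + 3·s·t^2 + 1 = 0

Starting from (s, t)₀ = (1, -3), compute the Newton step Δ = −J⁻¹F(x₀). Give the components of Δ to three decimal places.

(0.155, 2.253)

At (1, -3): F = (41.43656, 43.000).
Jacobian J = [[-2·s·t + t^2 - t + 2·exp(s), -s^2 + 2·s·t - s + 4·t], [-10·s·t + 3·t^2, -5·s^2 + 6·s·t]].
At the point, J = [[23.43656, -20.000], [57.000, -23.000]] (det J = 600.95904).
Solving J·Δ = −F gives Δ = (0.155, 2.253).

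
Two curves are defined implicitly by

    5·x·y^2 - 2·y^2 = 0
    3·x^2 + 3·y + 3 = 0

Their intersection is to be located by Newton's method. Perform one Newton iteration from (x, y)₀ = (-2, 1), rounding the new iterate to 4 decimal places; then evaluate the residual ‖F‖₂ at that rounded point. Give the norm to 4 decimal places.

7.0129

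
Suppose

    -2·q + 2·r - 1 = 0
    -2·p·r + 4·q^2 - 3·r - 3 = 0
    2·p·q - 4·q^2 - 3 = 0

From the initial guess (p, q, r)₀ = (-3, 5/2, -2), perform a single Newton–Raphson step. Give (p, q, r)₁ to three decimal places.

(-2.164, 1.007, 1.507)

At (-3, 5/2, -2): F = (-10.000, 16.000, -43.000).
Jacobian J = [[0, -2, 2], [-2·r, 8·q, -2·p - 3], [2·q, 2·p - 8·q, 0]].
At the point, J = [[0.000, -2.000, 2.000], [4.000, 20.000, 3.000], [5.000, -26.000, 0.000]] (det J = -438.000).
Solving J·Δ = −F gives Δ = (0.836, -1.493, 3.507).
Then the next iterate is (p, q, r)₁ = (-2.164, 1.007, 1.507).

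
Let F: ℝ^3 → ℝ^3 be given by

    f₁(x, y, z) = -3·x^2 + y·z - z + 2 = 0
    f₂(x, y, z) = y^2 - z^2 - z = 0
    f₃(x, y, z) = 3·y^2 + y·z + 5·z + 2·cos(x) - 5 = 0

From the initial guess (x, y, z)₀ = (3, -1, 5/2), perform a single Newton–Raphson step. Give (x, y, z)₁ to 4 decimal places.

At (3, -1, 5/2): F = (-30.0000, -7.7500, 6.020015).
Jacobian J = [[-6·x, z, y - 1], [0, 2·y, -2·z - 1], [-2·sin(x), 6·y + z, y + 5]].
At the point, J = [[-18.0000, 2.5000, -2.0000], [0.0000, -2.0000, -6.0000], [-0.282240, -3.5000, 4.0000]] (det J = 527.362560).
Solving J·Δ = −F gives Δ = (-1.4769, 0.2628, -1.3793).
Then the next iterate is (x, y, z)₁ = (1.5231, -0.7372, 1.1207).

(1.5231, -0.7372, 1.1207)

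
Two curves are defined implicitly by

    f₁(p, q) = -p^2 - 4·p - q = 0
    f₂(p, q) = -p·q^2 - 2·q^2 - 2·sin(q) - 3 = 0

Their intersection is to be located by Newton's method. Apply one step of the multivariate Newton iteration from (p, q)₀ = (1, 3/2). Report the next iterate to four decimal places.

(0.0936, 0.4383)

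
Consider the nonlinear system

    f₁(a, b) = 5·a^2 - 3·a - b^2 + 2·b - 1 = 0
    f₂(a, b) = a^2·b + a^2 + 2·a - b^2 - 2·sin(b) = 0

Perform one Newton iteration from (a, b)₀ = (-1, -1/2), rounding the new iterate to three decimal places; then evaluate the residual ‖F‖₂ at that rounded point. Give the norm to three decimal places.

At (-1, -1/2): F = (5.750, -0.79115).
Jacobian J = [[10·a - 3, -2·b + 2], [2·a·b + 2·a + 2, a^2 - 2·b - 2·cos(b)]].
At the point, J = [[-13.000, 3.000], [1.000, 0.24483]] (det J = -6.18285).
Solving J·Δ = −F gives Δ = (0.612, 0.733).
Then the next iterate is (a, b)₁ = (-0.388, 0.233).
Re-evaluating at (-0.388, 0.233): F = (1.32843, -1.10646), so ‖F‖₂ = 1.729.

1.729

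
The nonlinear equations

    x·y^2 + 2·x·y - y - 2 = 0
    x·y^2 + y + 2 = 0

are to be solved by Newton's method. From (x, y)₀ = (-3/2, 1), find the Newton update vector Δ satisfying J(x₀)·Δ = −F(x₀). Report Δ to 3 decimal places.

At (-3/2, 1): F = (-7.500, 1.500).
Jacobian J = [[y^2 + 2·y, 2·x·y + 2·x - 1], [y^2, 2·x·y + 1]].
At the point, J = [[3.000, -7.000], [1.000, -2.000]] (det J = 1.000).
Solving J·Δ = −F gives Δ = (-25.500, -12.000).

(-25.500, -12.000)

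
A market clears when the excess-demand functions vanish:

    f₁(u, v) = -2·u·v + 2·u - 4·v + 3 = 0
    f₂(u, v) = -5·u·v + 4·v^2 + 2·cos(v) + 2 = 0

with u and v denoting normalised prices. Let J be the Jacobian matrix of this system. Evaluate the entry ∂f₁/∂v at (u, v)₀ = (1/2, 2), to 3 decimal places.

-5.000

∂f₁/∂v = -2·u - 4.
At (1/2, 2) this is -5.000.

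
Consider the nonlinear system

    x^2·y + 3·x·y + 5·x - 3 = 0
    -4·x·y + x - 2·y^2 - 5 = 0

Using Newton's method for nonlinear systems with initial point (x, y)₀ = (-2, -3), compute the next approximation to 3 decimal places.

At (-2, -3): F = (-7.000, -49.000).
Jacobian J = [[2·x·y + 3·y + 5, x^2 + 3·x], [-4·y + 1, -4·x - 4·y]].
At the point, J = [[8.000, -2.000], [13.000, 20.000]] (det J = 186.000).
Solving J·Δ = −F gives Δ = (1.280, 1.618).
Then the next iterate is (x, y)₁ = (-0.720, -1.382).

(-0.720, -1.382)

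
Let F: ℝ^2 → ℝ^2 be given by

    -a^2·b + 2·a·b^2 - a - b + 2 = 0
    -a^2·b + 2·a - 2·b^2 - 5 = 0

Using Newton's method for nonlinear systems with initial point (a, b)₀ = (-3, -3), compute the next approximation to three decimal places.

(-2.988, -2.269)

At (-3, -3): F = (-19.000, -2.000).
Jacobian J = [[-2·a·b + 2·b^2 - 1, -a^2 + 4·a·b - 1], [-2·a·b + 2, -a^2 - 4·b]].
At the point, J = [[-1.000, 26.000], [-16.000, 3.000]] (det J = 413.000).
Solving J·Δ = −F gives Δ = (0.012, 0.731).
Then the next iterate is (a, b)₁ = (-2.988, -2.269).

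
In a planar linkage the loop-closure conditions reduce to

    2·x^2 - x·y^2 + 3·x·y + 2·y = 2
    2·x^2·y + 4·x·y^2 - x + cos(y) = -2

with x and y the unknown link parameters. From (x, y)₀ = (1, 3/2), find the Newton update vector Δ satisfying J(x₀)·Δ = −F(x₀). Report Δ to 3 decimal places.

At (1, 3/2): F = (5.250, 13.07074).
Jacobian J = [[4·x - y^2 + 3·y, -2·x·y + 3·x + 2], [4·x·y + 4·y^2 - 1, 2·x^2 + 8·x·y - sin(y)]].
At the point, J = [[6.250, 2.000], [14.000, 13.00251]] (det J = 53.26566).
Solving J·Δ = −F gives Δ = (-0.791, -0.154).

(-0.791, -0.154)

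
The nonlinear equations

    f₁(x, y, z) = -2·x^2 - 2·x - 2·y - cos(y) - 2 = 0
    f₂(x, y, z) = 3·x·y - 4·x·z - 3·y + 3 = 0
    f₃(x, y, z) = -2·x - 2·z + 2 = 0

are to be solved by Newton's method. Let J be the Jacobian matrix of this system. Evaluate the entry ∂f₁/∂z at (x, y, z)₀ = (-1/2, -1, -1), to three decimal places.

0.000

∂f₁/∂z = 0.
At (-1/2, -1, -1) this is 0.000.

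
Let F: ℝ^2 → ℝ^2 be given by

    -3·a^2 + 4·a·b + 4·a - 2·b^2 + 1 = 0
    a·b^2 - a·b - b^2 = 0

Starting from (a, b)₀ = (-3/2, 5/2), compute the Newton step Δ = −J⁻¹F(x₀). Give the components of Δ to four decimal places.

At (-3/2, 5/2): F = (-39.2500, -11.8750).
Jacobian J = [[-6·a + 4·b + 4, 4·a - 4·b], [b^2 - b, 2·a·b - a - 2·b]].
At the point, J = [[23.0000, -16.0000], [3.7500, -11.0000]] (det J = -193.0000).
Solving J·Δ = −F gives Δ = (1.2526, -0.6525).

(1.2526, -0.6525)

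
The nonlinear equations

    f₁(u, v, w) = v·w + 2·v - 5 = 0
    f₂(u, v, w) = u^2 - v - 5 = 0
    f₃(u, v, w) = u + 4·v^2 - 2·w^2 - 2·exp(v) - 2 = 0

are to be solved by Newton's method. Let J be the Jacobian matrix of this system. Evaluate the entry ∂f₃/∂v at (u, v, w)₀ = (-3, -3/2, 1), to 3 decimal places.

∂f₃/∂v = 8·v - 2·exp(v).
At (-3, -3/2, 1) this is -12.446.

-12.446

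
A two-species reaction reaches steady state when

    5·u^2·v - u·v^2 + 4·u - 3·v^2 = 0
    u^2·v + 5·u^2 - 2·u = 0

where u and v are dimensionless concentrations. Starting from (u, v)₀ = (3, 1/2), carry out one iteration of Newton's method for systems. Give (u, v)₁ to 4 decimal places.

(1.6547, 0.3006)

At (3, 1/2): F = (33.0000, 43.5000).
Jacobian J = [[10·u·v - v^2 + 4, 5·u^2 - 2·u·v - 6·v], [2·u·v + 10·u - 2, u^2]].
At the point, J = [[18.7500, 39.0000], [31.0000, 9.0000]] (det J = -1040.2500).
Solving J·Δ = −F gives Δ = (-1.3453, -0.1994).
Then the next iterate is (u, v)₁ = (1.6547, 0.3006).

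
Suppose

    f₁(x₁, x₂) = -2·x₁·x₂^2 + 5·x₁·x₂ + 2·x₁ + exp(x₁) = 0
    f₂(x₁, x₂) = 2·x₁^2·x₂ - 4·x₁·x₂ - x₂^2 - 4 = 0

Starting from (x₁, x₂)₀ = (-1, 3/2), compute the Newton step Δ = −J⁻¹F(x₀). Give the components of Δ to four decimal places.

(0.5923, 1.4526)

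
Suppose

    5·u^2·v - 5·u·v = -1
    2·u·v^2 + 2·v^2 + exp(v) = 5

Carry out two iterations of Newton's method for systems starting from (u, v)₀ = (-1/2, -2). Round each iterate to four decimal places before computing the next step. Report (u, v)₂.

(-0.1218, -1.6514)

At (-1/2, -2): F = (-6.5000, -0.864665).
Jacobian J = [[10·u·v - 5·v, 5·u^2 - 5·u], [2·v^2, 4·u·v + 4·v + exp(v)]].
At the point, J = [[20.0000, 3.7500], [8.0000, -3.864665]] (det J = -107.293294).
Solving J·Δ = −F gives Δ = (0.2643, 0.3235).
Then the next iterate is (u, v)₁ = (-0.2357, -1.6765).
Round to (-0.2357, -1.6765) and repeat: F = (-1.441441, -0.516610), J = [[12.334010, 1.456272], [5.621305, -4.938368]].
Δ = (0.1139, 0.0251), so (u, v)₂ = (-0.1218, -1.6514).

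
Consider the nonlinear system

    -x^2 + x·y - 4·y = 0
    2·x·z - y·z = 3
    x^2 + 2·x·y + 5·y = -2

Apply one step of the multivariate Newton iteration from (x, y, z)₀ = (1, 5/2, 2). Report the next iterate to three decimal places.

At (1, 5/2, 2): F = (-8.500, -4.000, 20.500).
Jacobian J = [[-2·x + y, x - 4, 0], [2·z, -z, 2·x - y], [2·x + 2·y, 2·x + 5, 0]].
At the point, J = [[0.500, -3.000, 0.000], [4.000, -2.000, -0.500], [7.000, 7.000, 0.000]] (det J = 12.250).
Solving J·Δ = −F gives Δ = (-0.082, -2.847, 2.735).
Then the next iterate is (x, y, z)₁ = (0.918, -0.347, 4.735).

(0.918, -0.347, 4.735)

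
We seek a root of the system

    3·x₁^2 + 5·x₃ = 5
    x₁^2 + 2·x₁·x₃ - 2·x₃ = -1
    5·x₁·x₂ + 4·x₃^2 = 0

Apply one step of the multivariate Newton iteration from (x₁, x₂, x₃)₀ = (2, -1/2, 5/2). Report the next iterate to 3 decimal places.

(1.476, 2.655, -0.143)

At (2, -1/2, 5/2): F = (19.500, 10.000, 20.000).
Jacobian J = [[6·x₁, 0, 5], [2·x₁ + 2·x₃, 0, 2·x₁ - 2], [5·x₂, 5·x₁, 8·x₃]].
At the point, J = [[12.000, 0.000, 5.000], [9.000, 0.000, 2.000], [-2.500, 10.000, 20.000]] (det J = 210.000).
Solving J·Δ = −F gives Δ = (-0.524, 3.155, -2.643).
Then the next iterate is (x₁, x₂, x₃)₁ = (1.476, 2.655, -0.143).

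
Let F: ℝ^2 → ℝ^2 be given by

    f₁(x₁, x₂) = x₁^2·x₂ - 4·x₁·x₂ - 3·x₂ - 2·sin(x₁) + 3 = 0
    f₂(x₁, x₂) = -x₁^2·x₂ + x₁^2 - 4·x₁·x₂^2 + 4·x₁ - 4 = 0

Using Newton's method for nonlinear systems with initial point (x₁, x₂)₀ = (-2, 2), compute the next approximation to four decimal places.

At (-2, 2): F = (22.818595, 16.0000).
Jacobian J = [[2·x₁·x₂ - 4·x₂ - 2·cos(x₁), x₁^2 - 4·x₁ - 3], [-2·x₁·x₂ + 2·x₁ - 4·x₂^2 + 4, -x₁^2 - 8·x₁·x₂]].
At the point, J = [[-15.167706, 9.0000], [-8.0000, 28.0000]] (det J = -352.695777).
Solving J·Δ = −F gives Δ = (1.4033, -0.1705).
Then the next iterate is (x₁, x₂)₁ = (-0.5967, 1.8295).

(-0.5967, 1.8295)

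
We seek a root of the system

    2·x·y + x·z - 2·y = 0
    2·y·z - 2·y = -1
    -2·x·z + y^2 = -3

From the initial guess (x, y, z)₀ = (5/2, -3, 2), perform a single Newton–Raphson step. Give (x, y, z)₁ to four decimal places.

(2.0000, -1.9348, 1.5217)

At (5/2, -3, 2): F = (-4.0000, -5.0000, 2.0000).
Jacobian J = [[2·y + z, 2·x - 2, x], [0, 2·z - 2, 2·y], [-2·z, 2·y, -2·x]].
At the point, J = [[-4.0000, 3.0000, 2.5000], [0.0000, 2.0000, -6.0000], [-4.0000, -6.0000, -5.0000]] (det J = 276.0000).
Solving J·Δ = −F gives Δ = (-0.5000, 1.0652, -0.4783).
Then the next iterate is (x, y, z)₁ = (2.0000, -1.9348, 1.5217).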